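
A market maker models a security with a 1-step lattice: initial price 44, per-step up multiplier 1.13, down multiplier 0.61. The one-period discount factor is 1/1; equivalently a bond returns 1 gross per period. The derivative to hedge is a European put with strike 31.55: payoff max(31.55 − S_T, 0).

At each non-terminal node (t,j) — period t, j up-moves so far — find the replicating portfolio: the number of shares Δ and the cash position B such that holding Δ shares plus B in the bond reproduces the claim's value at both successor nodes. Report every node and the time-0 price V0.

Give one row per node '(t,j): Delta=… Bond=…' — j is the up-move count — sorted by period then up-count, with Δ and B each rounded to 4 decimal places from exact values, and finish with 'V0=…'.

(0,0): Delta=-0.2059 Bond=10.2352
V0=1.1775

No-arbitrage ⇒ martingale measure with p* = (R−d)/(u−d) = 0.7500.
Payoff layer (t=1): V(1,0)=4.7100, V(1,1)=0.0000
(0,0): S=44.0000. Δ = (V_up−V_dn)/(S_up−S_dn) = (0.0000−4.7100)/(49.7200−26.8400) = -0.2059. V = [p*·0.0000 + (1−p*)·4.7100]/1 = 1.1775. B = V − Δ·S = 10.2352.
Self-financing check: at every node Δ·S+B equals the discounted successor values.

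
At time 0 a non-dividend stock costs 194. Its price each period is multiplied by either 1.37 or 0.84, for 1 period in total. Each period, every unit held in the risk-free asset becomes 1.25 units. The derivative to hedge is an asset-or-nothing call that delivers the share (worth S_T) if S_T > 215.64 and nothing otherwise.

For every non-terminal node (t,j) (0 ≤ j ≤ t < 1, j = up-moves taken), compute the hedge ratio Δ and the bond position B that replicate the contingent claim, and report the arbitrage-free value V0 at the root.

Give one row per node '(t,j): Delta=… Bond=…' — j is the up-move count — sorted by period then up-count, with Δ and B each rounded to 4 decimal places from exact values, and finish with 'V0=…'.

Risk-neutral probability p* = (R−d)/(u−d) = (1.25−0.84)/(1.37−0.84) = 0.7736.
Payoff layer (t=1): V(1,0)=0.0000, V(1,1)=265.7800
(0,0): S=194.0000. Δ = (V_up−V_dn)/(S_up−S_dn) = (265.7800−0.0000)/(265.7800−162.9600) = 2.5849. V = [p*·265.7800 + (1−p*)·0.0000]/1.25 = 164.4827. B = V − Δ·S = -336.9890.
The time-0 hedge costs 164.4827, which is the no-arbitrage price.

(0,0): Delta=2.5849 Bond=-336.9890
V0=164.4827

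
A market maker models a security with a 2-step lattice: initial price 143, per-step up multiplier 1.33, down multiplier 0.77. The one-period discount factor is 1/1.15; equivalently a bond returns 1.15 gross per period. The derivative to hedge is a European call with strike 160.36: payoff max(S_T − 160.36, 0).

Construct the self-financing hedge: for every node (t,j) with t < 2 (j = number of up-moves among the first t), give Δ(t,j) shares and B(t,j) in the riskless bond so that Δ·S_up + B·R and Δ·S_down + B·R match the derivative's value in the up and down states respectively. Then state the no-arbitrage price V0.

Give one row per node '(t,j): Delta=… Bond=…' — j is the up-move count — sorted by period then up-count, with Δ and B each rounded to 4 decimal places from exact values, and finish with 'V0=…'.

(0,0): Delta=0.6823 Bond=-65.3250
(1,0): Delta=0.0000 Bond=0.0000
(1,1): Delta=0.8694 Bond=-110.7087
V0=32.2383

Risk-neutral probability p* = (R−d)/(u−d) = (1.15−0.77)/(1.33−0.77) = 0.6786.
Payoff layer (t=2): V(2,0)=0.0000, V(2,1)=0.0000, V(2,2)=92.5927
Node (1,0) S=110.1100: V=(p*·0.0000+(1−p*)·0.0000)/1.15=0.0000; Δ=(0.0000−0.0000)/(146.4463−84.7847)=0.0000; B=V−Δ·S=0.0000
Node (1,1) S=190.1900: V=(p*·92.5927+(1−p*)·0.0000)/1.15=54.6354; Δ=(92.5927−0.0000)/(252.9527−146.4463)=0.8694; B=V−Δ·S=-110.7087
Node (0,0) S=143.0000: V=(p*·54.6354+(1−p*)·0.0000)/1.15=32.2383; Δ=(54.6354−0.0000)/(190.1900−110.1100)=0.6823; B=V−Δ·S=-65.3250
Root portfolio cost Δ·143+B reproduces V0=32.2383.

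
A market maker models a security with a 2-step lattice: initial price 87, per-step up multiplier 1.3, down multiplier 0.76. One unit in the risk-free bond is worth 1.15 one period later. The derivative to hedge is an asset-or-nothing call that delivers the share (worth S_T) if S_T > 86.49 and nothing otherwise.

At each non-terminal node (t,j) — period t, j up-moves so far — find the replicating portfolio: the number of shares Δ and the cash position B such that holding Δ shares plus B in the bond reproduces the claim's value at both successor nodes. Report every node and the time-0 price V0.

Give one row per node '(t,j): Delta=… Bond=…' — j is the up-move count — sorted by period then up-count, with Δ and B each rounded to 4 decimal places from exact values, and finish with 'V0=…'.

Since d<R<u, set p* = (R−d)/(u−d) = 0.7222; price each node as the discounted p*-expectation of its children.
At expiry t=2: V(2,0)=0.0000, V(2,1)=0.0000, V(2,2)=147.0300
  t=1,j=0: stock 66.1200 → up 85.9560 (V=0.0000), down 50.2512 (V=0.0000). Price 0.0000; hedge Δ=0.0000, bond B=0.0000.
  t=1,j=1: stock 113.1000 → up 147.0300 (V=147.0300), down 85.9560 (V=0.0000). Price 92.3377; hedge Δ=2.4074, bond B=-179.9401.
  t=0,j=0: stock 87.0000 → up 113.1000 (V=92.3377), down 66.1200 (V=0.0000). Price 57.9898; hedge Δ=1.9655, bond B=-113.0059.
Root portfolio cost Δ·87+B reproduces V0=57.9898.

(0,0): Delta=1.9655 Bond=-113.0059
(1,0): Delta=0.0000 Bond=0.0000
(1,1): Delta=2.4074 Bond=-179.9401
V0=57.9898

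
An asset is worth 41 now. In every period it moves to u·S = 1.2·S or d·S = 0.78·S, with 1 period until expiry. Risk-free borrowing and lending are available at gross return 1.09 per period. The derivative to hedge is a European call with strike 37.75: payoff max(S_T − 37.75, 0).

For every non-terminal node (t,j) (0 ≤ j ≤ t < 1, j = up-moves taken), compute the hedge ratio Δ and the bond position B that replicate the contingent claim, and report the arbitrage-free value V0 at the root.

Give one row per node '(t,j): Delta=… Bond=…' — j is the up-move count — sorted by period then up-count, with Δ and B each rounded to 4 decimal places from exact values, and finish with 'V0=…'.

Since d<R<u, set p* = (R−d)/(u−d) = 0.7381; price each node as the discounted p*-expectation of its children.
At expiry t=1: V(1,0)=0.0000, V(1,1)=11.4500
Node (0,0) S=41.0000: V=(p*·11.4500+(1−p*)·0.0000)/1.09=7.7534; Δ=(11.4500−0.0000)/(49.2000−31.9800)=0.6649; B=V−Δ·S=-19.5085
Each (Δ,B) replicates both successor values, so the strategy is self-financing and V0 is arbitrage-free.

(0,0): Delta=0.6649 Bond=-19.5085
V0=7.7534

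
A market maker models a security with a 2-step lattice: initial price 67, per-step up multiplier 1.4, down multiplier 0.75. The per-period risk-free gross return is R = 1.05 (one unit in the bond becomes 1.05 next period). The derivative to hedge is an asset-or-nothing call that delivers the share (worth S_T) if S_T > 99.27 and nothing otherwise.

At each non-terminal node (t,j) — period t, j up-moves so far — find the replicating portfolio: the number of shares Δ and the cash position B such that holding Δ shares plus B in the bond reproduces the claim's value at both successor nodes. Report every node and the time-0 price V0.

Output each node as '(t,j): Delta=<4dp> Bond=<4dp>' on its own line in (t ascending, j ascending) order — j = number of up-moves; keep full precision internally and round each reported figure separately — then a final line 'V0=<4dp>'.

The replicating-portfolio and risk-neutral prices coincide; use p* = (1.05−0.75)/(1.4−0.75) = 0.4615 for the latter.
Terminal payoffs: V(2,0)=0.0000, V(2,1)=0.0000, V(2,2)=131.3200
(1,0): S=50.2500. Δ = (V_up−V_dn)/(S_up−S_dn) = (0.0000−0.0000)/(70.3500−37.6875) = 0.0000. V = [p*·0.0000 + (1−p*)·0.0000]/1.05 = 0.0000. B = V − Δ·S = 0.0000.
(1,1): S=93.8000. Δ = (V_up−V_dn)/(S_up−S_dn) = (131.3200−0.0000)/(131.3200−70.3500) = 2.1538. V = [p*·131.3200 + (1−p*)·0.0000]/1.05 = 57.7231. B = V − Δ·S = -144.3077.
(0,0): S=67.0000. Δ = (V_up−V_dn)/(S_up−S_dn) = (57.7231−0.0000)/(93.8000−50.2500) = 1.3254. V = [p*·57.7231 + (1−p*)·0.0000]/1.05 = 25.3728. B = V − Δ·S = -63.4320.
Each (Δ,B) replicates both successor values, so the strategy is self-financing and V0 is arbitrage-free.

(0,0): Delta=1.3254 Bond=-63.4320
(1,0): Delta=0.0000 Bond=0.0000
(1,1): Delta=2.1538 Bond=-144.3077
V0=25.3728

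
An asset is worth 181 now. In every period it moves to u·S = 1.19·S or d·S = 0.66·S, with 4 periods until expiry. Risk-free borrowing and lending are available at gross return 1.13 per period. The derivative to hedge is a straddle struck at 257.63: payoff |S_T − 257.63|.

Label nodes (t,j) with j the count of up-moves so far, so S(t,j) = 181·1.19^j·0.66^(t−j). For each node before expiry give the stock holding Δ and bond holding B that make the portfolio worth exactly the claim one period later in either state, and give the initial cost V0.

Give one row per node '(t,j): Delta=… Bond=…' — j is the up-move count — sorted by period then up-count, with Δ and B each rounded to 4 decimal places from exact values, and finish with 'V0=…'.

(0,0): Delta=0.0614 Bond=45.8000
(1,0): Delta=-1.0000 Bond=178.5505
(1,1): Delta=0.1366 Bond=35.5673
(2,0): Delta=-1.0000 Bond=201.7621
(2,1): Delta=-1.0000 Bond=201.7621
(2,2): Delta=0.2170 Bond=19.5649
(3,0): Delta=-1.0000 Bond=227.9912
(3,1): Delta=-1.0000 Bond=227.9912
(3,2): Delta=-1.0000 Bond=227.9912
(3,3): Delta=0.3032 Bond=-4.1746
V0=56.9159

Risk-neutral probability p* = (R−d)/(u−d) = (1.13−0.66)/(1.19−0.66) = 0.8868.
At expiry t=4: V(4,0)=223.2857, V(4,1)=195.7062, V(4,2)=145.9796, V(4,3)=56.3209, V(4,4)=105.3364
(3,0): S=52.0368. Δ = (V_up−V_dn)/(S_up−S_dn) = (195.7062−223.2857)/(61.9238−34.3443) = -1.0000. V = [p*·195.7062 + (1−p*)·223.2857]/1.13 = 175.9544. B = V − Δ·S = 227.9912.
(3,1): S=93.8239. Δ = (V_up−V_dn)/(S_up−S_dn) = (145.9796−195.7062)/(111.6504−61.9238) = -1.0000. V = [p*·145.9796 + (1−p*)·195.7062]/1.13 = 134.1673. B = V − Δ·S = 227.9912.
(3,2): S=169.1673. Δ = (V_up−V_dn)/(S_up−S_dn) = (56.3209−145.9796)/(201.3091−111.6504) = -1.0000. V = [p*·56.3209 + (1−p*)·145.9796]/1.13 = 58.8238. B = V − Δ·S = 227.9912.
(3,3): S=305.0138. Δ = (V_up−V_dn)/(S_up−S_dn) = (105.3364−56.3209)/(362.9664−201.3091) = 0.3032. V = [p*·105.3364 + (1−p*)·56.3209]/1.13 = 88.3075. B = V − Δ·S = -4.1746.
(2,0): S=78.8436. Δ = (V_up−V_dn)/(S_up−S_dn) = (134.1673−175.9544)/(93.8239−52.0368) = -1.0000. V = [p*·134.1673 + (1−p*)·175.9544]/1.13 = 122.9185. B = V − Δ·S = 201.7621.
(2,1): S=142.1574. Δ = (V_up−V_dn)/(S_up−S_dn) = (58.8238−134.1673)/(169.1673−93.8239) = -1.0000. V = [p*·58.8238 + (1−p*)·134.1673]/1.13 = 59.6047. B = V − Δ·S = 201.7621.
(2,2): S=256.3141. Δ = (V_up−V_dn)/(S_up−S_dn) = (88.3075−58.8238)/(305.0138−169.1673) = 0.2170. V = [p*·88.3075 + (1−p*)·58.8238]/1.13 = 75.1944. B = V − Δ·S = 19.5649.
(1,0): S=119.4600. Δ = (V_up−V_dn)/(S_up−S_dn) = (59.6047−122.9185)/(142.1574−78.8436) = -1.0000. V = [p*·59.6047 + (1−p*)·122.9185]/1.13 = 59.0905. B = V − Δ·S = 178.5505.
(1,1): S=215.3900. Δ = (V_up−V_dn)/(S_up−S_dn) = (75.1944−59.6047)/(256.3141−142.1574) = 0.1366. V = [p*·75.1944 + (1−p*)·59.6047]/1.13 = 64.9819. B = V − Δ·S = 35.5673.
(0,0): S=181.0000. Δ = (V_up−V_dn)/(S_up−S_dn) = (64.9819−59.0905)/(215.3900−119.4600) = 0.0614. V = [p*·64.9819 + (1−p*)·59.0905]/1.13 = 56.9159. B = V − Δ·S = 45.8000.
Each (Δ,B) replicates both successor values, so the strategy is self-financing and V0 is arbitrage-free.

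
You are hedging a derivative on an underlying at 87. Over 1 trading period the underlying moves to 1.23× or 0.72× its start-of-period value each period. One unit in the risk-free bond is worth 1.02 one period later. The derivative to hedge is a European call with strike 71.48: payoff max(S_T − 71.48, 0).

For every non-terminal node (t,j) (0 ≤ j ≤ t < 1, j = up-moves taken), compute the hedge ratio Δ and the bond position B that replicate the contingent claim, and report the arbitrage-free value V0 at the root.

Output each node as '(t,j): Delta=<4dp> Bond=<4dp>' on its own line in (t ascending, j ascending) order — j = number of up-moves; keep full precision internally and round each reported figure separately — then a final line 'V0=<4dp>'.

(0,0): Delta=0.8008 Bond=-49.1765
V0=20.4902

Since d<R<u, set p* = (R−d)/(u−d) = 0.5882; price each node as the discounted p*-expectation of its children.
At expiry t=1: V(1,0)=0.0000, V(1,1)=35.5300
Node (0,0) S=87.0000: V=(p*·35.5300+(1−p*)·0.0000)/1.02=20.4902; Δ=(35.5300−0.0000)/(107.0100−62.6400)=0.8008; B=V−Δ·S=-49.1765
Self-financing check: at every node Δ·S+B equals the discounted successor values.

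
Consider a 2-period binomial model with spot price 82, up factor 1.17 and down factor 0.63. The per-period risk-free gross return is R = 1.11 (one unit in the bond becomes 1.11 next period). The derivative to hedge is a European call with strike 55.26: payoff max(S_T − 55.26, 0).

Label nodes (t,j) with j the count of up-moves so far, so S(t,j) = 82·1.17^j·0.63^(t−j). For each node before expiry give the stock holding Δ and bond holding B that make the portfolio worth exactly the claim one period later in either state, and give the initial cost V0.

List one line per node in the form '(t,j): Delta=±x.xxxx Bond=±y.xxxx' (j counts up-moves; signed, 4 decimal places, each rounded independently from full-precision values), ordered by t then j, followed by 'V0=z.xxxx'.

(0,0): Delta=0.9487 Bond=-40.4121
(1,0): Delta=0.1858 Bond=-5.4468
(1,1): Delta=1.0000 Bond=-49.7838
V0=37.3773

The replicating-portfolio and risk-neutral prices coincide; use p* = (1.11−0.63)/(1.17−0.63) = 0.8889 for the latter.
Terminal values V(2,·): V(2,0)=0.0000, V(2,1)=5.1822, V(2,2)=56.9898
  t=1,j=0: stock 51.6600 → up 60.4422 (V=5.1822), down 32.5458 (V=0.0000). Price 4.1499; hedge Δ=0.1858, bond B=-5.4468.
  t=1,j=1: stock 95.9400 → up 112.2498 (V=56.9898), down 60.4422 (V=5.1822). Price 46.1562; hedge Δ=1.0000, bond B=-49.7838.
  t=0,j=0: stock 82.0000 → up 95.9400 (V=46.1562), down 51.6600 (V=4.1499). Price 37.3773; hedge Δ=0.9487, bond B=-40.4121.
Self-financing check: at every node Δ·S+B equals the discounted successor values.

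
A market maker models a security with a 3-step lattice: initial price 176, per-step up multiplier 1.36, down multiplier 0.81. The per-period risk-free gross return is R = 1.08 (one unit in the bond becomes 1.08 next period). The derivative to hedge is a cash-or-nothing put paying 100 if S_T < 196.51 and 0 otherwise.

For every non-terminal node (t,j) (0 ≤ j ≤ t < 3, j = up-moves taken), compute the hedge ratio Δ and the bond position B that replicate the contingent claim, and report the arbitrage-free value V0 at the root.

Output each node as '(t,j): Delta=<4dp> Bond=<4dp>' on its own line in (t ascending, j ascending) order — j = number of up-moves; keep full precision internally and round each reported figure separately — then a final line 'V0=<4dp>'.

(0,0): Delta=-0.4427 Bond=118.6881
(1,0): Delta=-0.5797 Bond=147.7174
(1,1): Delta=-0.3581 Bond=107.9255
(2,0): Delta=0.0000 Bond=92.5926
(2,1): Delta=-0.9378 Bond=228.9562
(2,2): Delta=0.0000 Bond=0.0000
V0=40.7740

Under the risk-neutral measure, an up-move has probability p* = (R−d)/(u−d) = 0.4909 and values discount at R = 1.08.
At expiry t=3: V(3,0)=100.0000, V(3,1)=100.0000, V(3,2)=0.0000, V(3,3)=0.0000
Node (2,0) S=115.4736: V=(p*·100.0000+(1−p*)·100.0000)/1.08=92.5926; Δ=(100.0000−100.0000)/(157.0441−93.5336)=0.0000; B=V−Δ·S=92.5926
Node (2,1) S=193.8816: V=(p*·0.0000+(1−p*)·100.0000)/1.08=47.1380; Δ=(0.0000−100.0000)/(263.6790−157.0441)=-0.9378; B=V−Δ·S=228.9562
Node (2,2) S=325.5296: V=(p*·0.0000+(1−p*)·0.0000)/1.08=0.0000; Δ=(0.0000−0.0000)/(442.7203−263.6790)=0.0000; B=V−Δ·S=0.0000
Node (1,0) S=142.5600: V=(p*·47.1380+(1−p*)·92.5926)/1.08=65.0727; Δ=(47.1380−92.5926)/(193.8816−115.4736)=-0.5797; B=V−Δ·S=147.7174
Node (1,1) S=239.3600: V=(p*·0.0000+(1−p*)·47.1380)/1.08=22.2200; Δ=(0.0000−47.1380)/(325.5296−193.8816)=-0.3581; B=V−Δ·S=107.9255
Node (0,0) S=176.0000: V=(p*·22.2200+(1−p*)·65.0727)/1.08=40.7740; Δ=(22.2200−65.0727)/(239.3600−142.5600)=-0.4427; B=V−Δ·S=118.6881
Root portfolio cost Δ·176+B reproduces V0=40.7740.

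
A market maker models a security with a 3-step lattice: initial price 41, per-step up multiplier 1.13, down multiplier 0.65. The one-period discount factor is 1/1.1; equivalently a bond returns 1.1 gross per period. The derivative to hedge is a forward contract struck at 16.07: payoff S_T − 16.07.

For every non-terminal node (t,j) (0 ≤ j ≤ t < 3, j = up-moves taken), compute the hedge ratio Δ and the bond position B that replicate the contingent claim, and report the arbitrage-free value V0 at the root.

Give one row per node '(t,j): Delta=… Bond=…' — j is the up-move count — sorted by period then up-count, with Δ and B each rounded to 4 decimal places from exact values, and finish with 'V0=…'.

Under the risk-neutral measure, an up-move has probability p* = (R−d)/(u−d) = 0.9375 and values discount at R = 1.1.
Terminal values V(3,·): V(3,0)=-4.8104, V(3,1)=3.5044, V(3,2)=17.9594, V(3,3)=43.0888
Node (2,0) S=17.3225: V=(p*·3.5044+(1−p*)·-4.8104)/1.1=2.7134; Δ=(3.5044−-4.8104)/(19.5744−11.2596)=1.0000; B=V−Δ·S=-14.6091
Node (2,1) S=30.1145: V=(p*·17.9594+(1−p*)·3.5044)/1.1=15.5054; Δ=(17.9594−3.5044)/(34.0294−19.5744)=1.0000; B=V−Δ·S=-14.6091
Node (2,2) S=52.3529: V=(p*·43.0888+(1−p*)·17.9594)/1.1=37.7438; Δ=(43.0888−17.9594)/(59.1588−34.0294)=1.0000; B=V−Δ·S=-14.6091
Node (1,0) S=26.6500: V=(p*·15.5054+(1−p*)·2.7134)/1.1=13.3690; Δ=(15.5054−2.7134)/(30.1145−17.3225)=1.0000; B=V−Δ·S=-13.2810
Node (1,1) S=46.3300: V=(p*·37.7438+(1−p*)·15.5054)/1.1=33.0490; Δ=(37.7438−15.5054)/(52.3529−30.1145)=1.0000; B=V−Δ·S=-13.2810
Node (0,0) S=41.0000: V=(p*·33.0490+(1−p*)·13.3690)/1.1=28.9264; Δ=(33.0490−13.3690)/(46.3300−26.6500)=1.0000; B=V−Δ·S=-12.0736
Root portfolio cost Δ·41+B reproduces V0=28.9264.

(0,0): Delta=1.0000 Bond=-12.0736
(1,0): Delta=1.0000 Bond=-13.2810
(1,1): Delta=1.0000 Bond=-13.2810
(2,0): Delta=1.0000 Bond=-14.6091
(2,1): Delta=1.0000 Bond=-14.6091
(2,2): Delta=1.0000 Bond=-14.6091
V0=28.9264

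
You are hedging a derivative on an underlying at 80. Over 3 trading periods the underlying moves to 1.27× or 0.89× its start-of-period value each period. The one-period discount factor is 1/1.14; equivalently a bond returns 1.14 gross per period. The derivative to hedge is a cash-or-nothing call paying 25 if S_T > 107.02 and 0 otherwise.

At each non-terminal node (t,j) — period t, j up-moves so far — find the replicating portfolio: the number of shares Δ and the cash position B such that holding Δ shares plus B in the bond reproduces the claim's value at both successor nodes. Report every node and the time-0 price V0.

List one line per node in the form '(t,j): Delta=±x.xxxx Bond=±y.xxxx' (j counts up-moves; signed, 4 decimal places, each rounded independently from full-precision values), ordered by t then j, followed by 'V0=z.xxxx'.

(0,0): Delta=0.2848 Bond=-10.4865
(1,0): Delta=0.5332 Bond=-29.6410
(1,1): Delta=0.1943 Bond=-2.7576
(2,0): Delta=0.0000 Bond=0.0000
(2,1): Delta=0.7276 Bond=-51.3620
(2,2): Delta=0.0000 Bond=21.9298
V0=12.3008

Since d<R<u, set p* = (R−d)/(u−d) = 0.6579; price each node as the discounted p*-expectation of its children.
Terminal payoffs: V(3,0)=0.0000, V(3,1)=0.0000, V(3,2)=25.0000, V(3,3)=25.0000
  t=2,j=0: stock 63.3680 → up 80.4774 (V=0.0000), down 56.3975 (V=0.0000). Price 0.0000; hedge Δ=0.0000, bond B=0.0000.
  t=2,j=1: stock 90.4240 → up 114.8385 (V=25.0000), down 80.4774 (V=0.0000). Price 14.4275; hedge Δ=0.7276, bond B=-51.3620.
  t=2,j=2: stock 129.0320 → up 163.8706 (V=25.0000), down 114.8385 (V=25.0000). Price 21.9298; hedge Δ=0.0000, bond B=21.9298.
  t=1,j=0: stock 71.2000 → up 90.4240 (V=14.4275), down 63.3680 (V=0.0000). Price 8.3261; hedge Δ=0.5332, bond B=-29.6410.
  t=1,j=1: stock 101.6000 → up 129.0320 (V=21.9298), down 90.4240 (V=14.4275). Price 16.9853; hedge Δ=0.1943, bond B=-2.7576.
  t=0,j=0: stock 80.0000 → up 101.6000 (V=16.9853), down 71.2000 (V=8.3261). Price 12.3008; hedge Δ=0.2848, bond B=-10.4865.
Each (Δ,B) replicates both successor values, so the strategy is self-financing and V0 is arbitrage-free.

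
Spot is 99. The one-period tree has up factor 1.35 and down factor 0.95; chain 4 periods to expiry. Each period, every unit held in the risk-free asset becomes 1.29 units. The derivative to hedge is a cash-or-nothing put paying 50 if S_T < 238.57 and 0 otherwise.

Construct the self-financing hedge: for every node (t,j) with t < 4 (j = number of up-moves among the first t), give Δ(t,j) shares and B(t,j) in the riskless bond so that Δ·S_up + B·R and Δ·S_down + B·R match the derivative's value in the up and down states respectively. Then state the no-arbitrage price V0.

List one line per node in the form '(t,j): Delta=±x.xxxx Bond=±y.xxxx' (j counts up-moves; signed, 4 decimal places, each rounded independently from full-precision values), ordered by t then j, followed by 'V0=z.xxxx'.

(0,0): Delta=-0.3612 Bond=44.3905
(1,0): Delta=0.0000 Bond=23.2917
(1,1): Delta=-0.4061 Bond=63.2588
(2,0): Delta=0.0000 Bond=30.0463
(2,1): Delta=0.0000 Bond=30.0463
(2,2): Delta=-0.4565 Bond=90.7022
(3,0): Delta=0.0000 Bond=38.7597
(3,1): Delta=0.0000 Bond=38.7597
(3,2): Delta=0.0000 Bond=38.7597
(3,3): Delta=-0.5132 Bond=130.8140
V0=8.6304

Since d<R<u, set p* = (R−d)/(u−d) = 0.8500; price each node as the discounted p*-expectation of its children.
At expiry t=4: V(4,0)=50.0000, V(4,1)=50.0000, V(4,2)=50.0000, V(4,3)=50.0000, V(4,4)=0.0000
  t=3,j=0: stock 84.8801 → up 114.5882 (V=50.0000), down 80.6361 (V=50.0000). Price 38.7597; hedge Δ=0.0000, bond B=38.7597.
  t=3,j=1: stock 120.6191 → up 162.8358 (V=50.0000), down 114.5882 (V=50.0000). Price 38.7597; hedge Δ=0.0000, bond B=38.7597.
  t=3,j=2: stock 171.4061 → up 231.3983 (V=50.0000), down 162.8358 (V=50.0000). Price 38.7597; hedge Δ=0.0000, bond B=38.7597.
  t=3,j=3: stock 243.5771 → up 328.8291 (V=0.0000), down 231.3983 (V=50.0000). Price 5.8140; hedge Δ=-0.5132, bond B=130.8140.
  t=2,j=0: stock 89.3475 → up 120.6191 (V=38.7597), down 84.8801 (V=38.7597). Price 30.0463; hedge Δ=0.0000, bond B=30.0463.
  t=2,j=1: stock 126.9675 → up 171.4061 (V=38.7597), down 120.6191 (V=38.7597). Price 30.0463; hedge Δ=0.0000, bond B=30.0463.
  t=2,j=2: stock 180.4275 → up 243.5771 (V=5.8140), down 171.4061 (V=38.7597). Price 8.3378; hedge Δ=-0.4565, bond B=90.7022.
  t=1,j=0: stock 94.0500 → up 126.9675 (V=30.0463), down 89.3475 (V=30.0463). Price 23.2917; hedge Δ=0.0000, bond B=23.2917.
  t=1,j=1: stock 133.6500 → up 180.4275 (V=8.3378), down 126.9675 (V=30.0463). Price 8.9877; hedge Δ=-0.4061, bond B=63.2588.
  t=0,j=0: stock 99.0000 → up 133.6500 (V=8.9877), down 94.0500 (V=23.2917). Price 8.6304; hedge Δ=-0.3612, bond B=44.3905.
Root portfolio cost Δ·99+B reproduces V0=8.6304.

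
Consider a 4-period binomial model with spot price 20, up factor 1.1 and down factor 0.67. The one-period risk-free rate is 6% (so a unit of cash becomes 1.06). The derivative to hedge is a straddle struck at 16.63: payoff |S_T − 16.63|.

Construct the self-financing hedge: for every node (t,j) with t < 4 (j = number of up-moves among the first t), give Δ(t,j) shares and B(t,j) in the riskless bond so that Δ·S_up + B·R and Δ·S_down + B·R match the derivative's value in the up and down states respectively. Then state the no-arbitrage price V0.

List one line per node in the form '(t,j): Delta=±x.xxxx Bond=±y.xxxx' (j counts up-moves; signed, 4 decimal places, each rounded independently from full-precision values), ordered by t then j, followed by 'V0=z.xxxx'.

(0,0): Delta=0.7216 Bond=-7.1662
(1,0): Delta=-0.6937 Bond=11.3684
(1,1): Delta=0.8100 Bond=-9.5412
(2,0): Delta=-1.0000 Bond=14.8006
(2,1): Delta=-0.6745 Bond=11.7685
(2,2): Delta=0.9027 Bond=-12.3580
(3,0): Delta=-1.0000 Bond=15.6887
(3,1): Delta=-1.0000 Bond=15.6887
(3,2): Delta=-0.6542 Bond=12.1449
(3,3): Delta=1.0000 Bond=-15.6887
V0=7.2655

Risk-neutral probability p* = (R−d)/(u−d) = (1.06−0.67)/(1.1−0.67) = 0.9070.
Terminal values V(4,·): V(4,0)=12.5998, V(4,1)=10.0132, V(4,2)=5.7666, V(4,3)=1.2054, V(4,4)=12.6520
(3,0): S=6.0153. Δ = (V_up−V_dn)/(S_up−S_dn) = (10.0132−12.5998)/(6.6168−4.0302) = -1.0000. V = [p*·10.0132 + (1−p*)·12.5998]/1.06 = 9.6734. B = V − Δ·S = 15.6887.
(3,1): S=9.8758. Δ = (V_up−V_dn)/(S_up−S_dn) = (5.7666−10.0132)/(10.8634−6.6168) = -1.0000. V = [p*·5.7666 + (1−p*)·10.0132]/1.06 = 5.8129. B = V − Δ·S = 15.6887.
(3,2): S=16.2140. Δ = (V_up−V_dn)/(S_up−S_dn) = (1.2054−5.7666)/(17.8354−10.8634) = -0.6542. V = [p*·1.2054 + (1−p*)·5.7666]/1.06 = 1.5375. B = V − Δ·S = 12.1449.
(3,3): S=26.6200. Δ = (V_up−V_dn)/(S_up−S_dn) = (12.6520−1.2054)/(29.2820−17.8354) = 1.0000. V = [p*·12.6520 + (1−p*)·1.2054]/1.06 = 10.9313. B = V − Δ·S = -15.6887.
(2,0): S=8.9780. Δ = (V_up−V_dn)/(S_up−S_dn) = (5.8129−9.6734)/(9.8758−6.0153) = -1.0000. V = [p*·5.8129 + (1−p*)·9.6734]/1.06 = 5.8226. B = V − Δ·S = 14.8006.
(2,1): S=14.7400. Δ = (V_up−V_dn)/(S_up−S_dn) = (1.5375−5.8129)/(16.2140−9.8758) = -0.6745. V = [p*·1.5375 + (1−p*)·5.8129]/1.06 = 1.8256. B = V − Δ·S = 11.7685.
(2,2): S=24.2000. Δ = (V_up−V_dn)/(S_up−S_dn) = (10.9313−1.5375)/(26.6200−16.2140) = 0.9027. V = [p*·10.9313 + (1−p*)·1.5375]/1.06 = 9.4882. B = V − Δ·S = -12.3580.
(1,0): S=13.4000. Δ = (V_up−V_dn)/(S_up−S_dn) = (1.8256−5.8226)/(14.7400−8.9780) = -0.6937. V = [p*·1.8256 + (1−p*)·5.8226]/1.06 = 2.0731. B = V − Δ·S = 11.3684.
(1,1): S=22.0000. Δ = (V_up−V_dn)/(S_up−S_dn) = (9.4882−1.8256)/(24.2000−14.7400) = 0.8100. V = [p*·9.4882 + (1−p*)·1.8256]/1.06 = 8.2787. B = V − Δ·S = -9.5412.
(0,0): S=20.0000. Δ = (V_up−V_dn)/(S_up−S_dn) = (8.2787−2.0731)/(22.0000−13.4000) = 0.7216. V = [p*·8.2787 + (1−p*)·2.0731]/1.06 = 7.2655. B = V − Δ·S = -7.1662.
Each (Δ,B) replicates both successor values, so the strategy is self-financing and V0 is arbitrage-free.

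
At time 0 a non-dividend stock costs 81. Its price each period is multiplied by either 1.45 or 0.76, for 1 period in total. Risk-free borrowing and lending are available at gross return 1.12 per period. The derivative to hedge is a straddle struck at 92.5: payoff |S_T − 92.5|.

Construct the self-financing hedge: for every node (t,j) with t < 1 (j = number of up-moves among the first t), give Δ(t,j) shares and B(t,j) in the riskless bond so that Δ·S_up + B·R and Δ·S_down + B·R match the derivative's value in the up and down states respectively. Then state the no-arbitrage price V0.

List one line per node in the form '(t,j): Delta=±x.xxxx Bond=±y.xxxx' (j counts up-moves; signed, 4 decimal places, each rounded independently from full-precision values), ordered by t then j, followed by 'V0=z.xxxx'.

Under the risk-neutral measure, an up-move has probability p* = (R−d)/(u−d) = 0.5217 and values discount at R = 1.12.
Terminal payoffs: V(1,0)=30.9400, V(1,1)=24.9500
(0,0): S=81.0000. Δ = (V_up−V_dn)/(S_up−S_dn) = (24.9500−30.9400)/(117.4500−61.5600) = -0.1072. V = [p*·24.9500 + (1−p*)·30.9400]/1.12 = 24.8346. B = V − Δ·S = 33.5158.
The time-0 hedge costs 24.8346, which is the no-arbitrage price.

(0,0): Delta=-0.1072 Bond=33.5158
V0=24.8346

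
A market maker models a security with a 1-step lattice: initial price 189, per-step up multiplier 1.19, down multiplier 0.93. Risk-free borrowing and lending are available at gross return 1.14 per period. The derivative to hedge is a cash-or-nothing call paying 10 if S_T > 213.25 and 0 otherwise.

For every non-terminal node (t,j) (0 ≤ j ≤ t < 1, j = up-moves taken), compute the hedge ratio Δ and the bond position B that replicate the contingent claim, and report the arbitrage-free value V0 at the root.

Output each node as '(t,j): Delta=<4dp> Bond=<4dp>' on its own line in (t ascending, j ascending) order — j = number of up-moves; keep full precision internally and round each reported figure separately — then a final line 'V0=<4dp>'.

(0,0): Delta=0.2035 Bond=-31.3765
V0=7.0850

Risk-neutral probability p* = (R−d)/(u−d) = (1.14−0.93)/(1.19−0.93) = 0.8077.
Payoff layer (t=1): V(1,0)=0.0000, V(1,1)=10.0000
  t=0,j=0: stock 189.0000 → up 224.9100 (V=10.0000), down 175.7700 (V=0.0000). Price 7.0850; hedge Δ=0.2035, bond B=-31.3765.
Check: Δ(0,0)·S0 + B(0,0) = 7.0850 = V0.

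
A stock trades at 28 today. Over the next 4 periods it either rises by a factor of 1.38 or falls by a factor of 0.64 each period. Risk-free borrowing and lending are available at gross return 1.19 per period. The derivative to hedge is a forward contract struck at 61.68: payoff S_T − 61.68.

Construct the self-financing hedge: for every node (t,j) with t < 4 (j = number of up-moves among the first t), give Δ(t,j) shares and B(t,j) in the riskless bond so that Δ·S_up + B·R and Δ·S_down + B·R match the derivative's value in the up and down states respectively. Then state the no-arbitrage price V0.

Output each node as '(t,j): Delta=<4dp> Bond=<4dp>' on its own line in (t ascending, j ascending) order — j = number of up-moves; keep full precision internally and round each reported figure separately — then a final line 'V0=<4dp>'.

(0,0): Delta=1.0000 Bond=-30.7579
(1,0): Delta=1.0000 Bond=-36.6019
(1,1): Delta=1.0000 Bond=-36.6019
(2,0): Delta=1.0000 Bond=-43.5562
(2,1): Delta=1.0000 Bond=-43.5562
(2,2): Delta=1.0000 Bond=-43.5562
(3,0): Delta=1.0000 Bond=-51.8319
(3,1): Delta=1.0000 Bond=-51.8319
(3,2): Delta=1.0000 Bond=-51.8319
(3,3): Delta=1.0000 Bond=-51.8319
V0=-2.7579

No-arbitrage ⇒ martingale measure with p* = (R−d)/(u−d) = 0.7432.
Payoff layer (t=4): V(4,0)=-56.9824, V(4,1)=-51.5508, V(4,2)=-39.8388, V(4,3)=-14.5849, V(4,4)=39.8687
(3,0): S=7.3400. Δ = (V_up−V_dn)/(S_up−S_dn) = (-51.5508−-56.9824)/(10.1292−4.6976) = 1.0000. V = [p*·-51.5508 + (1−p*)·-56.9824]/1.19 = -44.4919. B = V − Δ·S = -51.8319.
(3,1): S=15.8269. Δ = (V_up−V_dn)/(S_up−S_dn) = (-39.8388−-51.5508)/(21.8412−10.1292) = 1.0000. V = [p*·-39.8388 + (1−p*)·-51.5508]/1.19 = -36.0050. B = V − Δ·S = -51.8319.
(3,2): S=34.1268. Δ = (V_up−V_dn)/(S_up−S_dn) = (-14.5849−-39.8388)/(47.0951−21.8412) = 1.0000. V = [p*·-14.5849 + (1−p*)·-39.8388]/1.19 = -17.7051. B = V − Δ·S = -51.8319.
(3,3): S=73.5860. Δ = (V_up−V_dn)/(S_up−S_dn) = (39.8687−-14.5849)/(101.5487−47.0951) = 1.0000. V = [p*·39.8687 + (1−p*)·-14.5849]/1.19 = 21.7541. B = V − Δ·S = -51.8319.
(2,0): S=11.4688. Δ = (V_up−V_dn)/(S_up−S_dn) = (-36.0050−-44.4919)/(15.8269−7.3400) = 1.0000. V = [p*·-36.0050 + (1−p*)·-44.4919]/1.19 = -32.0874. B = V − Δ·S = -43.5562.
(2,1): S=24.7296. Δ = (V_up−V_dn)/(S_up−S_dn) = (-17.7051−-36.0050)/(34.1268−15.8269) = 1.0000. V = [p*·-17.7051 + (1−p*)·-36.0050]/1.19 = -18.8266. B = V − Δ·S = -43.5562.
(2,2): S=53.3232. Δ = (V_up−V_dn)/(S_up−S_dn) = (21.7541−-17.7051)/(73.5860−34.1268) = 1.0000. V = [p*·21.7541 + (1−p*)·-17.7051]/1.19 = 9.7670. B = V − Δ·S = -43.5562.
(1,0): S=17.9200. Δ = (V_up−V_dn)/(S_up−S_dn) = (-18.8266−-32.0874)/(24.7296−11.4688) = 1.0000. V = [p*·-18.8266 + (1−p*)·-32.0874]/1.19 = -18.6819. B = V − Δ·S = -36.6019.
(1,1): S=38.6400. Δ = (V_up−V_dn)/(S_up−S_dn) = (9.7670−-18.8266)/(53.3232−24.7296) = 1.0000. V = [p*·9.7670 + (1−p*)·-18.8266]/1.19 = 2.0381. B = V − Δ·S = -36.6019.
(0,0): S=28.0000. Δ = (V_up−V_dn)/(S_up−S_dn) = (2.0381−-18.6819)/(38.6400−17.9200) = 1.0000. V = [p*·2.0381 + (1−p*)·-18.6819]/1.19 = -2.7579. B = V − Δ·S = -30.7579.
The time-0 hedge costs -2.7579, which is the no-arbitrage price.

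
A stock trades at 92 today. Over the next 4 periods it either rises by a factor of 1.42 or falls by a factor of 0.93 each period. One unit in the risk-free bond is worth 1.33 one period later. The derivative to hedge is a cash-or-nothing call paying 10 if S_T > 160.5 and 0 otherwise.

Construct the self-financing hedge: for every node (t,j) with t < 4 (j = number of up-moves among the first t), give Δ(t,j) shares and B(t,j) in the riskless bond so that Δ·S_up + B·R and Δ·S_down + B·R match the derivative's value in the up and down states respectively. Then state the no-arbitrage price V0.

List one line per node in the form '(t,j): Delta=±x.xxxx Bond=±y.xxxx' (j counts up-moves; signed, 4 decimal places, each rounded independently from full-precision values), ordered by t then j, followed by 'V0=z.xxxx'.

No-arbitrage ⇒ martingale measure with p* = (R−d)/(u−d) = 0.8163.
Terminal values V(4,·): V(4,0)=0.0000, V(4,1)=0.0000, V(4,2)=0.0000, V(4,3)=10.0000, V(4,4)=10.0000
  t=3,j=0: stock 74.0008 → up 105.0812 (V=0.0000), down 68.8208 (V=0.0000). Price 0.0000; hedge Δ=0.0000, bond B=0.0000.
  t=3,j=1: stock 112.9905 → up 160.4466 (V=0.0000), down 105.0812 (V=0.0000). Price 0.0000; hedge Δ=0.0000, bond B=0.0000.
  t=3,j=2: stock 172.5232 → up 244.9829 (V=10.0000), down 160.4466 (V=0.0000). Price 6.1378; hedge Δ=0.1183, bond B=-14.2704.
  t=3,j=3: stock 263.4225 → up 374.0599 (V=10.0000), down 244.9829 (V=10.0000). Price 7.5188; hedge Δ=0.0000, bond B=7.5188.
  t=2,j=0: stock 79.5708 → up 112.9905 (V=0.0000), down 74.0008 (V=0.0000). Price 0.0000; hedge Δ=0.0000, bond B=0.0000.
  t=2,j=1: stock 121.4952 → up 172.5232 (V=6.1378), down 112.9905 (V=0.0000). Price 3.7673; hedge Δ=0.1031, bond B=-8.7589.
  t=2,j=2: stock 185.5088 → up 263.4225 (V=7.5188), down 172.5232 (V=6.1378). Price 5.4625; hedge Δ=0.0152, bond B=2.6441.
  t=1,j=0: stock 85.5600 → up 121.4952 (V=3.7673), down 79.5708 (V=0.0000). Price 2.3123; hedge Δ=0.0899, bond B=-5.3760.
  t=1,j=1: stock 130.6400 → up 185.5088 (V=5.4625), down 121.4952 (V=3.7673). Price 3.8730; hedge Δ=0.0265, bond B=0.4133.
  t=0,j=0: stock 92.0000 → up 130.6400 (V=3.8730), down 85.5600 (V=2.3123). Price 2.6965; hedge Δ=0.0346, bond B=-0.4887.
Each (Δ,B) replicates both successor values, so the strategy is self-financing and V0 is arbitrage-free.

(0,0): Delta=0.0346 Bond=-0.4887
(1,0): Delta=0.0899 Bond=-5.3760
(1,1): Delta=0.0265 Bond=0.4133
(2,0): Delta=0.0000 Bond=0.0000
(2,1): Delta=0.1031 Bond=-8.7589
(2,2): Delta=0.0152 Bond=2.6441
(3,0): Delta=0.0000 Bond=0.0000
(3,1): Delta=0.0000 Bond=0.0000
(3,2): Delta=0.1183 Bond=-14.2704
(3,3): Delta=0.0000 Bond=7.5188
V0=2.6965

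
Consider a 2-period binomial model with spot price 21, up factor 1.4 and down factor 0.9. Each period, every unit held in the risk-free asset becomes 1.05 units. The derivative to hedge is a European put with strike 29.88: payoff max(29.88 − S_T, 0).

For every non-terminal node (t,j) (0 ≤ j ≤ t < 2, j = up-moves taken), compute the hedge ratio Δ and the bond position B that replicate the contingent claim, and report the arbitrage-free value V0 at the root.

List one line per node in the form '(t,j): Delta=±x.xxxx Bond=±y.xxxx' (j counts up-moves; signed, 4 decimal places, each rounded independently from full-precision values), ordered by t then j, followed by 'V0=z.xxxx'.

(0,0): Delta=-0.6931 Bond=21.5771
(1,0): Delta=-1.0000 Bond=28.4571
(1,1): Delta=-0.2327 Bond=9.1200
V0=7.0229

Since d<R<u, set p* = (R−d)/(u−d) = 0.3000; price each node as the discounted p*-expectation of its children.
Terminal values V(2,·): V(2,0)=12.8700, V(2,1)=3.4200, V(2,2)=0.0000
Node (1,0) S=18.9000: V=(p*·3.4200+(1−p*)·12.8700)/1.05=9.5571; Δ=(3.4200−12.8700)/(26.4600−17.0100)=-1.0000; B=V−Δ·S=28.4571
Node (1,1) S=29.4000: V=(p*·0.0000+(1−p*)·3.4200)/1.05=2.2800; Δ=(0.0000−3.4200)/(41.1600−26.4600)=-0.2327; B=V−Δ·S=9.1200
Node (0,0) S=21.0000: V=(p*·2.2800+(1−p*)·9.5571)/1.05=7.0229; Δ=(2.2800−9.5571)/(29.4000−18.9000)=-0.6931; B=V−Δ·S=21.5771
Each (Δ,B) replicates both successor values, so the strategy is self-financing and V0 is arbitrage-free.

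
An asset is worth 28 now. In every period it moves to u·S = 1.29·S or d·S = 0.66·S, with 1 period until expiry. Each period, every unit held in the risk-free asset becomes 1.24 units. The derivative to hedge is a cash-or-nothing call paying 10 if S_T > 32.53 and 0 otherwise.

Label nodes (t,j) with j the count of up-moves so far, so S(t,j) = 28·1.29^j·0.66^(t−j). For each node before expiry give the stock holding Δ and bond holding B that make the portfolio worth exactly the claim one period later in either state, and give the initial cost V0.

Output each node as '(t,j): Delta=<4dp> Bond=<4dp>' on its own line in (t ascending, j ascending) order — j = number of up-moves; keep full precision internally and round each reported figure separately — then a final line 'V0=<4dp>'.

The replicating-portfolio and risk-neutral prices coincide; use p* = (1.24−0.66)/(1.29−0.66) = 0.9206 for the latter.
Terminal values V(1,·): V(1,0)=0.0000, V(1,1)=10.0000
  t=0,j=0: stock 28.0000 → up 36.1200 (V=10.0000), down 18.4800 (V=0.0000). Price 7.4245; hedge Δ=0.5669, bond B=-8.4485.
Self-financing check: at every node Δ·S+B equals the discounted successor values.

(0,0): Delta=0.5669 Bond=-8.4485
V0=7.4245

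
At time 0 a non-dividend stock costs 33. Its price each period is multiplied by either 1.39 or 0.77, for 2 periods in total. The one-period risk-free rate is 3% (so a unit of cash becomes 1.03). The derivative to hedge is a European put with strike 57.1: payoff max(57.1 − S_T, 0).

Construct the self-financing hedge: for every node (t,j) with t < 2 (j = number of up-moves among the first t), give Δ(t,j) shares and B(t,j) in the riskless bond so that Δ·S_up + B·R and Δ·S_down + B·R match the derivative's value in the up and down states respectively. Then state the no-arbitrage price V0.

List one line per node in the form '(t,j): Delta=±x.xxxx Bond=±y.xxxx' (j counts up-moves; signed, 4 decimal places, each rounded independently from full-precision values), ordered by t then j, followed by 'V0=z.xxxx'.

(0,0): Delta=-0.8675 Bond=50.5531
(1,0): Delta=-1.0000 Bond=55.4369
(1,1): Delta=-0.7658 Bond=47.4074
V0=21.9261

Since d<R<u, set p* = (R−d)/(u−d) = 0.4194; price each node as the discounted p*-expectation of its children.
Terminal payoffs: V(2,0)=37.5343, V(2,1)=21.7801, V(2,2)=0.0000
Node (1,0) S=25.4100: V=(p*·21.7801+(1−p*)·37.5343)/1.03=30.0269; Δ=(21.7801−37.5343)/(35.3199−19.5657)=-1.0000; B=V−Δ·S=55.4369
Node (1,1) S=45.8700: V=(p*·0.0000+(1−p*)·21.7801)/1.03=12.2782; Δ=(0.0000−21.7801)/(63.7593−35.3199)=-0.7658; B=V−Δ·S=47.4074
Node (0,0) S=33.0000: V=(p*·12.2782+(1−p*)·30.0269)/1.03=21.9261; Δ=(12.2782−30.0269)/(45.8700−25.4100)=-0.8675; B=V−Δ·S=50.5531
Self-financing check: at every node Δ·S+B equals the discounted successor values.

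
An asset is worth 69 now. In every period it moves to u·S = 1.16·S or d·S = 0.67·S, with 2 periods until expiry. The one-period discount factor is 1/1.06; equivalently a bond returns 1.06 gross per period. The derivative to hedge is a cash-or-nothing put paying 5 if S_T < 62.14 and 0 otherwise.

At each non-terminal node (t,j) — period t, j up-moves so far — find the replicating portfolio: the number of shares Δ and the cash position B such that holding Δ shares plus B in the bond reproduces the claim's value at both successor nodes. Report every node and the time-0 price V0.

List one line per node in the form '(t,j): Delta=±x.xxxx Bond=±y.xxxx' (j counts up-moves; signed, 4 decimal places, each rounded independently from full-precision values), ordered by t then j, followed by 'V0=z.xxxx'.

(0,0): Delta=-0.1110 Bond=9.2929
(1,0): Delta=0.0000 Bond=4.7170
(1,1): Delta=-0.1275 Bond=11.1667
V0=1.6310

Under the risk-neutral measure, an up-move has probability p* = (R−d)/(u−d) = 0.7959 and values discount at R = 1.06.
At expiry t=2: V(2,0)=5.0000, V(2,1)=5.0000, V(2,2)=0.0000
Node (1,0) S=46.2300: V=(p*·5.0000+(1−p*)·5.0000)/1.06=4.7170; Δ=(5.0000−5.0000)/(53.6268−30.9741)=0.0000; B=V−Δ·S=4.7170
Node (1,1) S=80.0400: V=(p*·0.0000+(1−p*)·5.0000)/1.06=0.9626; Δ=(0.0000−5.0000)/(92.8464−53.6268)=-0.1275; B=V−Δ·S=11.1667
Node (0,0) S=69.0000: V=(p*·0.9626+(1−p*)·4.7170)/1.06=1.6310; Δ=(0.9626−4.7170)/(80.0400−46.2300)=-0.1110; B=V−Δ·S=9.2929
Check: Δ(0,0)·S0 + B(0,0) = 1.6310 = V0.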